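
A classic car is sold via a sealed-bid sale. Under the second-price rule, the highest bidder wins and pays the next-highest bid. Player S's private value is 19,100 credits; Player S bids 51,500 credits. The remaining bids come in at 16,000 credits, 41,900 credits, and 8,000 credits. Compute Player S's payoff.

Highest competing bid: 41,900 credits.
Player S's bid 51,500 credits is the highest overall, so Player S wins and pays the second-highest bid, 41,900 credits.
Payoff = value − price = 19,100 credits − 41,900 credits = -22,800 credits.

Player S's payoff: -22,800 credits.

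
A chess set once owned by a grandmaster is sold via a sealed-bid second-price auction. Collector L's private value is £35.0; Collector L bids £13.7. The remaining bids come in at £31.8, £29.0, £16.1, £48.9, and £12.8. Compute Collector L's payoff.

Highest competing bid: £48.9.
Collector L's bid £13.7 is not the highest, so Collector L loses, pays nothing, and earns zero payoff.

Payoff = £0.0.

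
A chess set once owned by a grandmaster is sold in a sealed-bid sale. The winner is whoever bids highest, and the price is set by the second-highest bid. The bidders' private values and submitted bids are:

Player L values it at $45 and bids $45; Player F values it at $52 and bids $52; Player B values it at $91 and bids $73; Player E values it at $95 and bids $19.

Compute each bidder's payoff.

Ordered from highest: Player B $73 > Player F $52 > Player L $45 > Player E $19.
Player B has the top bid and wins; the price is the second-highest bid, $52.
Player B's payoff = $91 − $52 = $39. All other bidders lose, so their payoff is 0.

Player L $0, Player F $0, Player B $39, Player E $0.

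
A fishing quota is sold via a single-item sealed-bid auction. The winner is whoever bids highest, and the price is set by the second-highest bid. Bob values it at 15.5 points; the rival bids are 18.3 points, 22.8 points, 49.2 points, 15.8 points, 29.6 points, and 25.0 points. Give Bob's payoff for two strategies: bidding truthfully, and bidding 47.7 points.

The highest competing bid is 49.2 points.
Bidding truthfully at 15.5 points: the top bid is 49.2 points (a rival), so Bob loses. Payoff = 0.0 points.
Bidding 47.7 points: the top bid is 49.2 points (a rival), so Bob loses. Payoff = 0.0 points.

Truthful: 0.0 points; alternative: 0.0 points.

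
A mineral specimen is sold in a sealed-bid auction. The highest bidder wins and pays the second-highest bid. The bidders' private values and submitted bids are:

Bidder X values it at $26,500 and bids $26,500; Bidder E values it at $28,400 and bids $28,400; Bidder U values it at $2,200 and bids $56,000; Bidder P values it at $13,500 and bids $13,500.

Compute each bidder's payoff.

Payoffs: Bidder X $0, Bidder E $0, Bidder U -$26,200, Bidder P $0.

Bids in descending order: Bidder U $56,000, then Bidder E $28,400, then Bidder X $26,500, then Bidder P $13,500.
Bidder U has the top bid and wins; the price is the second-highest bid, $28,400.
Bidder U's payoff = $2,200 − $28,400 = -$26,200. All other bidders lose, so their payoff is 0.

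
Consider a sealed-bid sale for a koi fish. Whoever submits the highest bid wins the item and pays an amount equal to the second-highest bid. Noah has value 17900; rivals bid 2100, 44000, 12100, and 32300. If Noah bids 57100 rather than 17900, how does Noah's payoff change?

Payoff change: -26100.

The highest competing bid is 44000.
Bidding truthfully at 17900: the top bid is 44000 (a rival), so Noah loses. Payoff = 0.
Bidding 57100: Noah has the top bid, wins, and pays the second-highest bid 44000. Payoff = 17900 − 44000 = -26100.
Change = -26100 − 0 = -26100.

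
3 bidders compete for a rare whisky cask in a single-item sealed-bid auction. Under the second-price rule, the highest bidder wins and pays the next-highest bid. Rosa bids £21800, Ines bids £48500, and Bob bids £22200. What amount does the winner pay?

Price paid: £22200.

Bids in descending order: Ines £48500, then Bob £22200, then Rosa £21800.
Ines has the highest bid, so Ines wins.
The second-highest bid is £22200, so that is what Ines pays.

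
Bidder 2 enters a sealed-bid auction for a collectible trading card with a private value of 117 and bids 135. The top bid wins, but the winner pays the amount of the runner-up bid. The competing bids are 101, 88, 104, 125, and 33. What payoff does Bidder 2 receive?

Highest competing bid: 125.
Bidder 2's bid 135 is the highest overall, so Bidder 2 wins and pays the second-highest bid, 125.
Payoff = value − price = 117 − 125 = -8.
Overbidding won the item at a price above value — truthful bidding would have avoided this loss.

Payoff = -8.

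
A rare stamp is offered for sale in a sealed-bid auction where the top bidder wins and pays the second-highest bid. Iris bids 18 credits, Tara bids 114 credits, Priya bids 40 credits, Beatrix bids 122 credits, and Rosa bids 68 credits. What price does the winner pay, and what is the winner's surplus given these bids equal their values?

Sorted high to low: Beatrix 122 credits, then Tara 114 credits, then Rosa 68 credits, then Priya 40 credits, then Iris 18 credits.
Beatrix is the highest bidder, so Beatrix wins.
Under the second-price rule, the price is the second-highest bid: 114 credits.
Surplus = 122 credits − 114 credits = 8 credits.

The winner pays 114 credits for a surplus of 8 credits.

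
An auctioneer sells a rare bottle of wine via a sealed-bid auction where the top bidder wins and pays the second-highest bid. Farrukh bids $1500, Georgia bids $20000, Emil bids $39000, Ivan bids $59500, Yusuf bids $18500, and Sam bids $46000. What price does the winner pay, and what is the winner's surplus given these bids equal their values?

Bids in descending order: Ivan $59500, then Sam $46000, then Emil $39000, then Georgia $20000, then Yusuf $18500, then Farrukh $1500.
Ivan is the highest bidder, so Ivan wins.
Under the second-price rule, the price is the second-highest bid: $46000.
Surplus = $59500 − $46000 = $13500.

Price $46000; surplus $13500.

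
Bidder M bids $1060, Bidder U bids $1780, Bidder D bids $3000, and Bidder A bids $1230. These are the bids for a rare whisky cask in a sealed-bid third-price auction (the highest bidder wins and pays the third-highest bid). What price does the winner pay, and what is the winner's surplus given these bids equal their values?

Price $1230; surplus $1770.

Sorted high to low: Bidder D $3000 > Bidder U $1780 > Bidder A $1230 > Bidder M $1060.
Bidder D is the highest bidder, so Bidder D wins.
Under the third-price rule, the price is the third-highest bid: $1230.
Surplus = $3000 − $1230 = $1770.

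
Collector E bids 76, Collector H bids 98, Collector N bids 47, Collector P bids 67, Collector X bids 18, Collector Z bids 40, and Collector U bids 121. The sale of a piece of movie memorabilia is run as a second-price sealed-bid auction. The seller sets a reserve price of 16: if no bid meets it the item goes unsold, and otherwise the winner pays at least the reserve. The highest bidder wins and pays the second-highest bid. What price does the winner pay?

Ordered from highest: Collector U 121; Collector H 98; Collector E 76; Collector P 67; Collector N 47; Collector Z 40; Collector X 18.
Collector U has the highest bid, so Collector U wins.
The second-highest bid is 98, which exceeds the reserve, so that sets the price.

98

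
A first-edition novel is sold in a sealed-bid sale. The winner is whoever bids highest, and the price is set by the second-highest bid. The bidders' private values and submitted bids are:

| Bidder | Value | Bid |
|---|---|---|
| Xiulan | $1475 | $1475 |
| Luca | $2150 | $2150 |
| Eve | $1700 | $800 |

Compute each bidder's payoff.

Xiulan $0, Luca $675, Eve $0.

Ranking the bids: Luca $2150 > Xiulan $1475 > Eve $800.
Luca has the top bid and wins; the price is the second-highest bid, $1475.
Luca's payoff = $2150 − $1475 = $675. All other bidders lose, so their payoff is 0.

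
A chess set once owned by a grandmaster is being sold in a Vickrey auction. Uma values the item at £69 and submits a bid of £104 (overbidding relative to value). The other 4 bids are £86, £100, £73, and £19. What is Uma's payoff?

Uma's payoff: -£31.

Highest competing bid: £100.
Uma's bid £104 is the highest overall, so Uma wins and pays the second-highest bid, £100.
Payoff = value − price = £69 − £100 = -£31.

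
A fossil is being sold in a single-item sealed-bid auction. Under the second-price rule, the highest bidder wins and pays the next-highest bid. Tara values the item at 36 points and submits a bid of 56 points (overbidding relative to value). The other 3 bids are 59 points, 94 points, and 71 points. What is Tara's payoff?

Highest competing bid: 94 points.
Tara's bid 56 points is not the highest, so Tara loses, pays nothing, and earns zero payoff.

Payoff = 0 points.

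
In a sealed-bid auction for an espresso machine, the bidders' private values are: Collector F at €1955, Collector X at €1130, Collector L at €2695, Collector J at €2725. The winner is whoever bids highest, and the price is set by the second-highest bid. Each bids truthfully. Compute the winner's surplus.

Sorted high to low: Collector J €2725; Collector L €2695; Collector F €1955; Collector X €1130.
Collector J wins with the top bid and pays the second-highest, €2695.
Surplus = €2725 − €2695 = €30.

Winner's surplus: €30.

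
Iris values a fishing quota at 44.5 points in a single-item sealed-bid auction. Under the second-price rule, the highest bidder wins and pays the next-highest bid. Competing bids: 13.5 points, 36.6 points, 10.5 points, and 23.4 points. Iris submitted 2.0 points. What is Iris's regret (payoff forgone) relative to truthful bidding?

The highest competing bid is 36.6 points.
Bidding truthfully at 44.5 points: Iris has the top bid, wins, and pays the second-highest bid 36.6 points. Payoff = 44.5 points − 36.6 points = 7.9 points.
Bidding 2.0 points: the top bid is 36.6 points (a rival), so Iris loses. Payoff = 0.0 points.
Regret = truthful payoff − actual payoff = 7.9 points − 0.0 points = 7.9 points.

7.9 points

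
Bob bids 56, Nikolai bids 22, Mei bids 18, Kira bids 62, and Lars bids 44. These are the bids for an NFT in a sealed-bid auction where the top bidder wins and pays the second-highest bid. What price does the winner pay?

Bids in descending order: Kira 62; Bob 56; Lars 44; Nikolai 22; Mei 18.
Kira is the highest bidder, so Kira wins.
Under the second-price rule, the price is the second-highest bid: 56.

Price paid: 56.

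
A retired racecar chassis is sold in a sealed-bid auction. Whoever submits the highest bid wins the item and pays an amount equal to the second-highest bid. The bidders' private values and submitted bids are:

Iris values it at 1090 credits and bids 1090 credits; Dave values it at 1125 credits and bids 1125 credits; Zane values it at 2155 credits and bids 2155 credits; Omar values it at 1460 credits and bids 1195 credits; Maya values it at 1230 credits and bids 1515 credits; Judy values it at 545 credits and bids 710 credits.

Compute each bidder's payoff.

Payoffs: Iris 0 credits, Dave 0 credits, Zane 640 credits, Omar 0 credits, Maya 0 credits, Judy 0 credits.

Ordered from highest: Zane 2155 credits; Maya 1515 credits; Omar 1195 credits; Dave 1125 credits; Iris 1090 credits; Judy 710 credits.
Zane has the top bid and wins; the price is the second-highest bid, 1515 credits.
Zane's payoff = 2155 credits − 1515 credits = 640 credits. All other bidders lose, so their payoff is 0.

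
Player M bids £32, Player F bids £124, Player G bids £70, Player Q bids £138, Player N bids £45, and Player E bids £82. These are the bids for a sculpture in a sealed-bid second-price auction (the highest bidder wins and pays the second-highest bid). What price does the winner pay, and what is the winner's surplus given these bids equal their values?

Bids in descending order: Player Q £138; Player F £124; Player E £82; Player G £70; Player N £45; Player M £32.
Player Q is the highest bidder, so Player Q wins.
Under the second-price rule, the price is the second-highest bid: £124.
Surplus = £138 − £124 = £14.

Price £124; surplus £14.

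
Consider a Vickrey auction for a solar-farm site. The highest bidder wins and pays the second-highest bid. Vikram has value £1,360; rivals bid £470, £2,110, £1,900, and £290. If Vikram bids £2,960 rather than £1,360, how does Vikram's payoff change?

-£750

The highest competing bid is £2,110.
Bidding truthfully at £1,360: the top bid is £2,110 (a rival), so Vikram loses. Payoff = £0.
Bidding £2,960: Vikram has the top bid, wins, and pays the second-highest bid £2,110. Payoff = £1,360 − £2,110 = -£750.
Change = -£750 − £0 = -£750.
This is the dominant-strategy logic: truthful bidding weakly beats any alternative.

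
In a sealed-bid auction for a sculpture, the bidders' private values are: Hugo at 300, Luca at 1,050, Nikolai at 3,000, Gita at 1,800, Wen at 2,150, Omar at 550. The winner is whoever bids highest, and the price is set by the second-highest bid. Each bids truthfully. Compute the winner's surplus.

Winner's surplus: 850.

Sorted high to low: Nikolai 3,000, then Wen 2,150, then Gita 1,800, then Luca 1,050, then Omar 550, then Hugo 300.
Nikolai wins with the top bid and pays the second-highest, 2,150.
Surplus = 3,000 − 2,150 = 850.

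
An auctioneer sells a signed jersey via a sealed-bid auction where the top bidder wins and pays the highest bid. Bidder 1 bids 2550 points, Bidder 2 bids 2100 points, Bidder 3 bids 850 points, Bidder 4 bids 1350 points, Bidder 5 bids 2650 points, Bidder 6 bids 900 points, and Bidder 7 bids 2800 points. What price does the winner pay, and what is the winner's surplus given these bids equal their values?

Price 2800 points; surplus 0 points.

Ranking the bids: Bidder 7 2800 points, then Bidder 5 2650 points, then Bidder 1 2550 points, then Bidder 2 2100 points, then Bidder 4 1350 points, then Bidder 6 900 points, then Bidder 3 850 points.
Bidder 7 is the highest bidder, so Bidder 7 wins.
Under the first-price rule, the price is the highest bid: 2800 points.
Surplus = 2800 points − 2800 points = 0 points.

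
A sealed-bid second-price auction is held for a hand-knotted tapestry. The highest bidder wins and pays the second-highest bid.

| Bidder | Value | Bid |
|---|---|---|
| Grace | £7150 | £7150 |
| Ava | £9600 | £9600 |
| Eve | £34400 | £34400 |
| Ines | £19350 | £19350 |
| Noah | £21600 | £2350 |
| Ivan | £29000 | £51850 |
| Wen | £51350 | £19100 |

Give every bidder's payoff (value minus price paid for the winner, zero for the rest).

Ordered from highest: Ivan £51850 > Eve £34400 > Ines £19350 > Wen £19100 > Ava £9600 > Grace £7150 > Noah £2350.
Ivan has the top bid and wins; the price is the second-highest bid, £34400.
Ivan's payoff = £29000 − £34400 = -£5400. All other bidders lose, so their payoff is 0.

Grace £0, Ava £0, Eve £0, Ines £0, Noah £0, Ivan -£5400, Wen £0.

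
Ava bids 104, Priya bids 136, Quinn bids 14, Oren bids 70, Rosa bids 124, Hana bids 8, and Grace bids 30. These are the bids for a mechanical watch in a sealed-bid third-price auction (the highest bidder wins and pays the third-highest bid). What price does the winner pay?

Price paid: 104.

Bids in descending order: Priya 136, then Rosa 124, then Ava 104, then Oren 70, then Grace 30, then Quinn 14, then Hana 8.
Priya is the highest bidder, so Priya wins.
Under the third-price rule, the price is the third-highest bid: 104.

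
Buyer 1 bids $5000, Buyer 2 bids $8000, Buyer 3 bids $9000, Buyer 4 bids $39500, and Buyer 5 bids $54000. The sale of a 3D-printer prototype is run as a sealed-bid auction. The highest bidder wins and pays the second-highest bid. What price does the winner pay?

Ranking the bids: Buyer 5 $54000 > Buyer 4 $39500 > Buyer 3 $9000 > Buyer 2 $8000 > Buyer 1 $5000.
Buyer 5 has the highest bid, so Buyer 5 wins.
The second-highest bid is $39500, so that is what Buyer 5 pays.

Price paid: $39500.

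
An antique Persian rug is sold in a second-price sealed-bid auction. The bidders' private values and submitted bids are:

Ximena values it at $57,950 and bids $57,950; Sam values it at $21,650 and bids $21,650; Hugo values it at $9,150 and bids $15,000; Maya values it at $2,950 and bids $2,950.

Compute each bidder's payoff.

Ximena $36,300, Sam $0, Hugo $0, Maya $0.

Sorted high to low: Ximena $57,950; Sam $21,650; Hugo $15,000; Maya $2,950.
Ximena has the top bid and wins; the price is the second-highest bid, $21,650.
Ximena's payoff = $57,950 − $21,650 = $36,300. All other bidders lose, so their payoff is 0.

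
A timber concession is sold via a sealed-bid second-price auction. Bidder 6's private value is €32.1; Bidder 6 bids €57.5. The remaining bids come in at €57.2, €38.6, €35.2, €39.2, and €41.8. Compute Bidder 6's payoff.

Highest competing bid: €57.2.
Bidder 6's bid €57.5 is the highest overall, so Bidder 6 wins and pays the second-highest bid, €57.2.
Payoff = value − price = €32.1 − €57.2 = -€25.1.
Overbidding won the item at a price above value — truthful bidding would have avoided this loss.

The bidder's payoff: -€25.1.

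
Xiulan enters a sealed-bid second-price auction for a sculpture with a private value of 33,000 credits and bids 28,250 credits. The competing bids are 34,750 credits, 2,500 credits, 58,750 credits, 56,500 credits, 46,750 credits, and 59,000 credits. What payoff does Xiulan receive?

Highest competing bid: 59,000 credits.
Xiulan's bid 28,250 credits is not the highest, so Xiulan loses, pays nothing, and earns zero payoff.

Xiulan's payoff: 0 credits.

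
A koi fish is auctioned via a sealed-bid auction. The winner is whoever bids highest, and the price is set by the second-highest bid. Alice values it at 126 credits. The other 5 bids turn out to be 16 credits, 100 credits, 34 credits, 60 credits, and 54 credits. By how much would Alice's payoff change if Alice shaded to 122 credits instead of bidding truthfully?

Change in payoff: 0 credits.

The highest competing bid is 100 credits.
Bidding truthfully at 126 credits: Alice has the top bid, wins, and pays the second-highest bid 100 credits. Payoff = 126 credits − 100 credits = 26 credits.
Bidding 122 credits: Alice has the top bid, wins, and pays the second-highest bid 100 credits. Payoff = 126 credits − 100 credits = 26 credits.
Change = 26 credits − 26 credits = 0 credits.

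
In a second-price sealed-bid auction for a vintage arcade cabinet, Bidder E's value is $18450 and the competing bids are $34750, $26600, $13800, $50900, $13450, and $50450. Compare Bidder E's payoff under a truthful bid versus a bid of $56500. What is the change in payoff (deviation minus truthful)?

The highest competing bid is $50900.
Bidding truthfully at $18450: the top bid is $50900 (a rival), so Bidder E loses. Payoff = $0.
Bidding $56500: Bidder E has the top bid, wins, and pays the second-highest bid $50900. Payoff = $18450 − $50900 = -$32450.
Change = -$32450 − $0 = -$32450.

Payoff change: -$32450.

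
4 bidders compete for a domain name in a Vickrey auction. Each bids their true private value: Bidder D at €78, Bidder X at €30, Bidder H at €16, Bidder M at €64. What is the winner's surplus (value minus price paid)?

Winner's surplus: €14.

Sorted high to low: Bidder D €78, then Bidder M €64, then Bidder X €30, then Bidder H €16.
Bidder D wins with the top bid and pays the second-highest, €64.
Surplus = €78 − €64 = €14.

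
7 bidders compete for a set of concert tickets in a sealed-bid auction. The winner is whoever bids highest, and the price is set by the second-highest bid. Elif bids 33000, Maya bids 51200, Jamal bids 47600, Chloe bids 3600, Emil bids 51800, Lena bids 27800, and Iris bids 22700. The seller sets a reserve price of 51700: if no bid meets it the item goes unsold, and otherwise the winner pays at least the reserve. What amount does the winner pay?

The winner pays 51700.

Bids in descending order: Emil 51800, then Maya 51200, then Jamal 47600, then Elif 33000, then Lena 27800, then Iris 22700, then Chloe 3600.
Emil has the highest bid, so Emil wins.
The second-highest bid is 51200, but the reserve 51700 is higher, so the price is the reserve.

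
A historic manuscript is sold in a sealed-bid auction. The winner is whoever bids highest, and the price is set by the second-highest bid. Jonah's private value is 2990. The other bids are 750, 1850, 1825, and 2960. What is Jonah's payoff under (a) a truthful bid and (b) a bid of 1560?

Truthful: 30; alternative: 0.

The highest competing bid is 2960.
Bidding truthfully at 2990: Jonah has the top bid, wins, and pays the second-highest bid 2960. Payoff = 2990 − 2960 = 30.
Bidding 1560: the top bid is 2960 (a rival), so Jonah loses. Payoff = 0.
Deviating from a truthful bid can only lose payoff in a second-price auction — never gain.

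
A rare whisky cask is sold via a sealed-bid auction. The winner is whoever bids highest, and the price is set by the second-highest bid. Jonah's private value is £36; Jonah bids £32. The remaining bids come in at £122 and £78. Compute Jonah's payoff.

Jonah's payoff: £0.

Highest competing bid: £122.
Jonah's bid £32 is not the highest, so Jonah loses, pays nothing, and earns zero payoff.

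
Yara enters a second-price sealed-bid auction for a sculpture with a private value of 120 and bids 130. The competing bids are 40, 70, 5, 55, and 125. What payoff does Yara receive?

Highest competing bid: 125.
Yara's bid 130 is the highest overall, so Yara wins and pays the second-highest bid, 125.
Payoff = value − price = 120 − 125 = -5.
Overbidding won the item at a price above value — truthful bidding would have avoided this loss.

-5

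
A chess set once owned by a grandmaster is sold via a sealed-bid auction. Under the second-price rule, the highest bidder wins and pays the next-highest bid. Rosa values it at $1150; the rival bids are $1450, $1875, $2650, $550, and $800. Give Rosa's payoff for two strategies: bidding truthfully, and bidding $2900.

(a) $0  (b) -$1500

The highest competing bid is $2650.
Bidding truthfully at $1150: the top bid is $2650 (a rival), so Rosa loses. Payoff = $0.
Bidding $2900: Rosa has the top bid, wins, and pays the second-highest bid $2650. Payoff = $1150 − $2650 = -$1500.
Deviating from a truthful bid can only lose payoff in a second-price auction — never gain.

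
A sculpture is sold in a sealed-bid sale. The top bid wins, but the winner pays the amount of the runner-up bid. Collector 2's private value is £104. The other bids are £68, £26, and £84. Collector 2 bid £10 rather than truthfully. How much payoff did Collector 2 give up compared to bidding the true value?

Regret: £20.

The highest competing bid is £84.
Bidding truthfully at £104: Collector 2 has the top bid, wins, and pays the second-highest bid £84. Payoff = £104 − £84 = £20.
Bidding £10: the top bid is £84 (a rival), so Collector 2 loses. Payoff = £0.
Regret = truthful payoff − actual payoff = £20 − £0 = £20.
Deviating from a truthful bid can only lose payoff in a second-price auction — never gain.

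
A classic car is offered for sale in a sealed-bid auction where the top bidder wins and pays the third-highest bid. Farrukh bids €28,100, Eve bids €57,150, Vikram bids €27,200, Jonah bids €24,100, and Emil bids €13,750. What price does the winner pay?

Sorted high to low: Eve €57,150, then Farrukh €28,100, then Vikram €27,200, then Jonah €24,100, then Emil €13,750.
Eve is the highest bidder, so Eve wins.
Under the third-price rule, the price is the third-highest bid: €27,200.

Price paid: €27,200.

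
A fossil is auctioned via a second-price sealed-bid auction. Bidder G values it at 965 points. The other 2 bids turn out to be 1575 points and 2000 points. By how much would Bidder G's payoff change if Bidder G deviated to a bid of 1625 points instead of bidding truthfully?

0 points

The highest competing bid is 2000 points.
Bidding truthfully at 965 points: the top bid is 2000 points (a rival), so Bidder G loses. Payoff = 0 points.
Bidding 1625 points: the top bid is 2000 points (a rival), so Bidder G loses. Payoff = 0 points.
Change = 0 points − 0 points = 0 points.
The bid only affects whether you win, not the price — here both bids land on the same side of the top rival bid, so the deviation is payoff-neutral.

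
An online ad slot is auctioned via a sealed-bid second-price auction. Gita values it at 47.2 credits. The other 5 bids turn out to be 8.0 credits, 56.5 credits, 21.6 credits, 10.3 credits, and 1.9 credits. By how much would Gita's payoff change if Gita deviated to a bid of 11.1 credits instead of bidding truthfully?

The highest competing bid is 56.5 credits.
Bidding truthfully at 47.2 credits: the top bid is 56.5 credits (a rival), so Gita loses. Payoff = 0.0 credits.
Bidding 11.1 credits: the top bid is 56.5 credits (a rival), so Gita loses. Payoff = 0.0 credits.
Change = 0.0 credits − 0.0 credits = 0.0 credits.

Payoff change: 0.0 credits.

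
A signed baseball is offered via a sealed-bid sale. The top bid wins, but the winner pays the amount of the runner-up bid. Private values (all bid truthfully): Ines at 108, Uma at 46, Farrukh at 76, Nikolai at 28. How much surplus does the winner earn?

Surplus = 32.

Sorted high to low: Ines 108, then Farrukh 76, then Uma 46, then Nikolai 28.
Ines wins with the top bid and pays the second-highest, 76.
Surplus = 108 − 76 = 32.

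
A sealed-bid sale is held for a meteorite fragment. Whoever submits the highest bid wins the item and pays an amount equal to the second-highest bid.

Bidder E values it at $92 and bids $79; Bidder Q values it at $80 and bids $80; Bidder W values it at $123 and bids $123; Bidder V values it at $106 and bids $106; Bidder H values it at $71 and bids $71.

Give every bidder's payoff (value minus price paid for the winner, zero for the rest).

Payoffs: Bidder E $0, Bidder Q $0, Bidder W $17, Bidder V $0, Bidder H $0.

Ordered from highest: Bidder W $123; Bidder V $106; Bidder Q $80; Bidder E $79; Bidder H $71.
Bidder W has the top bid and wins; the price is the second-highest bid, $106.
Bidder W's payoff = $123 − $106 = $17. All other bidders lose, so their payoff is 0.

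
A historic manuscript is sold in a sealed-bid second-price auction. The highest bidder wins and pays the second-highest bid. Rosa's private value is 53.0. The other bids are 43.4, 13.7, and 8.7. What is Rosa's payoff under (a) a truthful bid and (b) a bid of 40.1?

The highest competing bid is 43.4.
Bidding truthfully at 53.0: Rosa has the top bid, wins, and pays the second-highest bid 43.4. Payoff = 53.0 − 43.4 = 9.6.
Bidding 40.1: the top bid is 43.4 (a rival), so Rosa loses. Payoff = 0.0.

(a) 9.6  (b) 0.0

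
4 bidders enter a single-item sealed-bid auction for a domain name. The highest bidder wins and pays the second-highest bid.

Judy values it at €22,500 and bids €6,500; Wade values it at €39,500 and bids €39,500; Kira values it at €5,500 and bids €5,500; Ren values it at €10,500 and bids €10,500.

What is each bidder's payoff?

Judy €0, Wade €29,000, Kira €0, Ren €0.

Sorted high to low: Wade €39,500; Ren €10,500; Judy €6,500; Kira €5,500.
Wade has the top bid and wins; the price is the second-highest bid, €10,500.
Wade's payoff = €39,500 − €10,500 = €29,000. All other bidders lose, so their payoff is 0.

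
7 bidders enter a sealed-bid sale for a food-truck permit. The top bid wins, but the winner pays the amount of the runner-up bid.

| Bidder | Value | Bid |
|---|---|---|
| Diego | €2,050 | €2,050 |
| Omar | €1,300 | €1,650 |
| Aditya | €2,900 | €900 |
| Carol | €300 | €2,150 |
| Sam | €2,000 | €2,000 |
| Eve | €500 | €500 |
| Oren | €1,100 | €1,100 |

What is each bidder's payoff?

Ranking the bids: Carol €2,150, then Diego €2,050, then Sam €2,000, then Omar €1,650, then Oren €1,100, then Aditya €900, then Eve €500.
Carol has the top bid and wins; the price is the second-highest bid, €2,050.
Carol's payoff = €300 − €2,050 = -€1,750. All other bidders lose, so their payoff is 0.

Payoffs: Diego €0, Omar €0, Aditya €0, Carol -€1,750, Sam €0, Eve €0, Oren €0.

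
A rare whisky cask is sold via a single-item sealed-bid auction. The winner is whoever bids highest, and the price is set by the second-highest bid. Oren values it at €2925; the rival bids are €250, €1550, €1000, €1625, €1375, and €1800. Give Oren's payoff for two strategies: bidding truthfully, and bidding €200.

Truthful: €1125; alternative: €0.

The highest competing bid is €1800.
Bidding truthfully at €2925: Oren has the top bid, wins, and pays the second-highest bid €1800. Payoff = €2925 − €1800 = €1125.
Bidding €200: the top bid is €1800 (a rival), so Oren loses. Payoff = €0.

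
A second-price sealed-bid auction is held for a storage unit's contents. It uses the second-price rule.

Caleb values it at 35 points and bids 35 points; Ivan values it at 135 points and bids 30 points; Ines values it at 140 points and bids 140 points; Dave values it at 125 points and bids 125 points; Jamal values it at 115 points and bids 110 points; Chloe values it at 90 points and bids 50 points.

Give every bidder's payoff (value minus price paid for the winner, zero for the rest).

Payoffs: Caleb 0 points, Ivan 0 points, Ines 15 points, Dave 0 points, Jamal 0 points, Chloe 0 points.

Ranking the bids: Ines 140 points > Dave 125 points > Jamal 110 points > Chloe 50 points > Caleb 35 points > Ivan 30 points.
Ines has the top bid and wins; the price is the second-highest bid, 125 points.
Ines's payoff = 140 points − 125 points = 15 points. All other bidders lose, so their payoff is 0.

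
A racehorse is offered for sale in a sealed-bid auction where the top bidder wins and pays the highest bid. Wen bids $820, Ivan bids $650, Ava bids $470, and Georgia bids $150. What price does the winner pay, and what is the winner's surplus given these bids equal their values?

Price $820; surplus $0.

Ranking the bids: Wen $820, then Ivan $650, then Ava $470, then Georgia $150.
Wen is the highest bidder, so Wen wins.
Under the first-price rule, the price is the highest bid: $820.
Surplus = $820 − $820 = $0.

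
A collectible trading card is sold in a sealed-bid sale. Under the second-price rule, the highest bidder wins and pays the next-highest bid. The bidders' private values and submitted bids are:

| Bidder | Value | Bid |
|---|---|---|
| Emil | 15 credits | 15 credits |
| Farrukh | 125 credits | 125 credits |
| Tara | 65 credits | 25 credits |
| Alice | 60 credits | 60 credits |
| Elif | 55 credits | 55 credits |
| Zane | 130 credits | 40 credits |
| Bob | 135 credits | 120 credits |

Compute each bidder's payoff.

Ordered from highest: Farrukh 125 credits > Bob 120 credits > Alice 60 credits > Elif 55 credits > Zane 40 credits > Tara 25 credits > Emil 15 credits.
Farrukh has the top bid and wins; the price is the second-highest bid, 120 credits.
Farrukh's payoff = 125 credits − 120 credits = 5 credits. All other bidders lose, so their payoff is 0.

Emil 0 credits, Farrukh 5 credits, Tara 0 credits, Alice 0 credits, Elif 0 credits, Zane 0 credits, Bob 0 credits.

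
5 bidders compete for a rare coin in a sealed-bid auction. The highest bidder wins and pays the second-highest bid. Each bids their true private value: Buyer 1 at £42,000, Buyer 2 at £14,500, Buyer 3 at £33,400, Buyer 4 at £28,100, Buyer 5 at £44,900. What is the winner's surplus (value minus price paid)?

Ranking the bids: Buyer 5 £44,900; Buyer 1 £42,000; Buyer 3 £33,400; Buyer 4 £28,100; Buyer 2 £14,500.
Buyer 5 wins with the top bid and pays the second-highest, £42,000.
Surplus = £44,900 − £42,000 = £2,900.

Winner's surplus: £2,900.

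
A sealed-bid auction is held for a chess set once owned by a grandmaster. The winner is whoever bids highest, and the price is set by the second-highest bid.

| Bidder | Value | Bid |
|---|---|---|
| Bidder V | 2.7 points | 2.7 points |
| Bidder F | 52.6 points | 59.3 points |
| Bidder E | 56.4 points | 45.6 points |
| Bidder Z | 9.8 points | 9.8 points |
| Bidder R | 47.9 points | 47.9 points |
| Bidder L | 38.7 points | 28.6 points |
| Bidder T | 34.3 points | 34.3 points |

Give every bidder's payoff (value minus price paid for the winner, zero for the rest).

Ordered from highest: Bidder F 59.3 points, then Bidder R 47.9 points, then Bidder E 45.6 points, then Bidder T 34.3 points, then Bidder L 28.6 points, then Bidder Z 9.8 points, then Bidder V 2.7 points.
Bidder F has the top bid and wins; the price is the second-highest bid, 47.9 points.
Bidder F's payoff = 52.6 points − 47.9 points = 4.7 points. All other bidders lose, so their payoff is 0.

Bidder V 0.0 points, Bidder F 4.7 points, Bidder E 0.0 points, Bidder Z 0.0 points, Bidder R 0.0 points, Bidder L 0.0 points, Bidder T 0.0 points.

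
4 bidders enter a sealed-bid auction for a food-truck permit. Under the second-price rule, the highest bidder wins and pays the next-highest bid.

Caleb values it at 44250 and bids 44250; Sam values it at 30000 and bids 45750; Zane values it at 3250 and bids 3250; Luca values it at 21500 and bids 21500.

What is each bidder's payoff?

Sorted high to low: Sam 45750, then Caleb 44250, then Luca 21500, then Zane 3250.
Sam has the top bid and wins; the price is the second-highest bid, 44250.
Sam's payoff = 30000 − 44250 = -14250. All other bidders lose, so their payoff is 0.

Caleb 0, Sam -14250, Zane 0, Luca 0.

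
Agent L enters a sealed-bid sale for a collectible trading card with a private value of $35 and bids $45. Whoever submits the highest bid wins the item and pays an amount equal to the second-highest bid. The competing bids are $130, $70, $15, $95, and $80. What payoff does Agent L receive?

Highest competing bid: $130.
Agent L's bid $45 is not the highest, so Agent L loses, pays nothing, and earns zero payoff.

Agent L's payoff: $0.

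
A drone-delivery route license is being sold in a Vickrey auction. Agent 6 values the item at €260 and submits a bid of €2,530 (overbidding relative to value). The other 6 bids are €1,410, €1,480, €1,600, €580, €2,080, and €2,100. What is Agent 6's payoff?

-€1,840

Highest competing bid: €2,100.
Agent 6's bid €2,530 is the highest overall, so Agent 6 wins and pays the second-highest bid, €2,100.
Payoff = value − price = €260 − €2,100 = -€1,840.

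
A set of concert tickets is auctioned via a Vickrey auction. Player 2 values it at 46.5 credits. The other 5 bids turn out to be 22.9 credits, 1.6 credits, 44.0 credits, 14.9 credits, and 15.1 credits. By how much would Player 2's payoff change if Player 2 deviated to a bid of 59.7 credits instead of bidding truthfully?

The highest competing bid is 44.0 credits.
Bidding truthfully at 46.5 credits: Player 2 has the top bid, wins, and pays the second-highest bid 44.0 credits. Payoff = 46.5 credits − 44.0 credits = 2.5 credits.
Bidding 59.7 credits: Player 2 has the top bid, wins, and pays the second-highest bid 44.0 credits. Payoff = 46.5 credits − 44.0 credits = 2.5 credits.
Change = 2.5 credits − 2.5 credits = 0.0 credits.
The bid only affects whether you win, not the price — here both bids land on the same side of the top rival bid, so the deviation is payoff-neutral.

Payoff change: 0.0 credits.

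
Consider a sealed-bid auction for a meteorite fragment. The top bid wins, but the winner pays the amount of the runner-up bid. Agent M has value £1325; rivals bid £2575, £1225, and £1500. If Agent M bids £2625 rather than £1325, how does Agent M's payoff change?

The highest competing bid is £2575.
Bidding truthfully at £1325: the top bid is £2575 (a rival), so Agent M loses. Payoff = £0.
Bidding £2625: Agent M has the top bid, wins, and pays the second-highest bid £2575. Payoff = £1325 − £2575 = -£1250.
Change = -£1250 − £0 = -£1250.

-£1250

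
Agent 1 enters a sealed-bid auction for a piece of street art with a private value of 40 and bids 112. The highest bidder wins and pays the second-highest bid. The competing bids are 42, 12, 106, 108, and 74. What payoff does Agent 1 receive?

-68

Highest competing bid: 108.
Agent 1's bid 112 is the highest overall, so Agent 1 wins and pays the second-highest bid, 108.
Payoff = value − price = 40 − 108 = -68.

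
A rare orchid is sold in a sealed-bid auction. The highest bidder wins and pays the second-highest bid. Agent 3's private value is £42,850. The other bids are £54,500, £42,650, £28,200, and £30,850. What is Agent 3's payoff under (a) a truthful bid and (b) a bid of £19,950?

Truthful: £0; alternative: £0.

The highest competing bid is £54,500.
Bidding truthfully at £42,850: the top bid is £54,500 (a rival), so Agent 3 loses. Payoff = £0.
Bidding £19,950: the top bid is £54,500 (a rival), so Agent 3 loses. Payoff = £0.
The bid only affects whether you win, not the price — here both bids land on the same side of the top rival bid, so the deviation is payoff-neutral.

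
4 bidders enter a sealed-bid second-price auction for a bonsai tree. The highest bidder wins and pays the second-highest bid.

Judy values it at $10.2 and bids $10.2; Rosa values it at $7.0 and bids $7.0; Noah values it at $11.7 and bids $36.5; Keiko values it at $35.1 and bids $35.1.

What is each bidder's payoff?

Judy $0.0, Rosa $0.0, Noah -$23.4, Keiko $0.0.

Ordered from highest: Noah $36.5; Keiko $35.1; Judy $10.2; Rosa $7.0.
Noah has the top bid and wins; the price is the second-highest bid, $35.1.
Noah's payoff = $11.7 − $35.1 = -$23.4. All other bidders lose, so their payoff is 0.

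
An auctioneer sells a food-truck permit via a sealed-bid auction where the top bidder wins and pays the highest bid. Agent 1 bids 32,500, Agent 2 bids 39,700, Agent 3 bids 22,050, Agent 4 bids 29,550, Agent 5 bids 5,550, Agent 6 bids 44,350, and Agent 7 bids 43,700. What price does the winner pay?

Price paid: 44,350.

Ordered from highest: Agent 6 44,350 > Agent 7 43,700 > Agent 2 39,700 > Agent 1 32,500 > Agent 4 29,550 > Agent 3 22,050 > Agent 5 5,550.
Agent 6 is the highest bidder, so Agent 6 wins.
Under the first-price rule, the price is the highest bid: 44,350.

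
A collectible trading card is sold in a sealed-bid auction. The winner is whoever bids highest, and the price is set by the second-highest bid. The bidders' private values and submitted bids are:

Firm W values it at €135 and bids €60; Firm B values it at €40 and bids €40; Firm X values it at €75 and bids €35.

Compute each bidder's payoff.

Sorted high to low: Firm W €60; Firm B €40; Firm X €35.
Firm W has the top bid and wins; the price is the second-highest bid, €40.
Firm W's payoff = €135 − €40 = €95. All other bidders lose, so their payoff is 0.

Firm W €95, Firm B €0, Firm X €0.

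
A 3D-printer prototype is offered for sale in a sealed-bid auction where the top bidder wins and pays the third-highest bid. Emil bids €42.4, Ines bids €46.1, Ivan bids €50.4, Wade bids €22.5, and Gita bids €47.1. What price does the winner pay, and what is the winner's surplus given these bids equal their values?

Ordered from highest: Ivan €50.4; Gita €47.1; Ines €46.1; Emil €42.4; Wade €22.5.
Ivan is the highest bidder, so Ivan wins.
Under the third-price rule, the price is the third-highest bid: €46.1.
Surplus = €50.4 − €46.1 = €4.3.

The winner pays €46.1 for a surplus of €4.3.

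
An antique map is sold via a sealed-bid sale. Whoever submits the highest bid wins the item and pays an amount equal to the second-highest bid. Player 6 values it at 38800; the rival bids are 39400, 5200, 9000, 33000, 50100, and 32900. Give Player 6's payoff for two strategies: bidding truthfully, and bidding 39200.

Truthful: 0; alternative: 0.

The highest competing bid is 50100.
Bidding truthfully at 38800: the top bid is 50100 (a rival), so Player 6 loses. Payoff = 0.
Bidding 39200: the top bid is 50100 (a rival), so Player 6 loses. Payoff = 0.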